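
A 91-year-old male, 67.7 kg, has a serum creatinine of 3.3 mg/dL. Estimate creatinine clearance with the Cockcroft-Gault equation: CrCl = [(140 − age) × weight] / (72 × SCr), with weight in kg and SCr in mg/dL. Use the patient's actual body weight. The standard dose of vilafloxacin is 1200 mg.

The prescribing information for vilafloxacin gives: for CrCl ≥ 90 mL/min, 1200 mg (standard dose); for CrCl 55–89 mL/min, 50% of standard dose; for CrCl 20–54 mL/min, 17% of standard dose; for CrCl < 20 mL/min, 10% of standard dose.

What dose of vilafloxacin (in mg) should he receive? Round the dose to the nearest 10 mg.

CrCl = (140 − 91) × 67.7 / (72 × 3.3) = 3317.3 / 237.60 ≈ 14.0 mL/min
CrCl ≈ 14 mL/min → bracket < 20 mL/min.
10% of 1200 mg = 120 mg

120 mg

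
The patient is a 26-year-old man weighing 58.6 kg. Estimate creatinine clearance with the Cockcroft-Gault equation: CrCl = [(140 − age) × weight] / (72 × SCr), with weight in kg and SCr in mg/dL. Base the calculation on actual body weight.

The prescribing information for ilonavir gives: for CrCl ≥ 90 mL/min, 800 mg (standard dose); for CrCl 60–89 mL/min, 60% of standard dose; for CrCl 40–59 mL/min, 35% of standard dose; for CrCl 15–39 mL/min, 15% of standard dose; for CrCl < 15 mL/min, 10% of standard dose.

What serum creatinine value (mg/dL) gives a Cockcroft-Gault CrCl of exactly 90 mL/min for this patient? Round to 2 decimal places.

1.03 mg/dL

Standard dose requires CrCl ≥ 90 mL/min.
Set (140 − 26) × 58.6 / (72 × SCr) = 90
SCr = (140 − 26) × 58.6 / (72 × 90) = 1.031 mg/dL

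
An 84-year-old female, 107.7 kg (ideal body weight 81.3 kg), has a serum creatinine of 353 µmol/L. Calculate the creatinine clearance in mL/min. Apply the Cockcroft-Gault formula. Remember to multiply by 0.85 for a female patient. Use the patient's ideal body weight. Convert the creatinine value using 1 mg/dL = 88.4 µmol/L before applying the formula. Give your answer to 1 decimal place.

13.5 mL/min

SCr = 353 / 88.4 = 3.993 mg/dL
CrCl = (140 − 84) × 81.3 / (72 × 3.993) × 0.85 = 4552.8 / 287.50 × 0.85 ≈ 13.5 mL/min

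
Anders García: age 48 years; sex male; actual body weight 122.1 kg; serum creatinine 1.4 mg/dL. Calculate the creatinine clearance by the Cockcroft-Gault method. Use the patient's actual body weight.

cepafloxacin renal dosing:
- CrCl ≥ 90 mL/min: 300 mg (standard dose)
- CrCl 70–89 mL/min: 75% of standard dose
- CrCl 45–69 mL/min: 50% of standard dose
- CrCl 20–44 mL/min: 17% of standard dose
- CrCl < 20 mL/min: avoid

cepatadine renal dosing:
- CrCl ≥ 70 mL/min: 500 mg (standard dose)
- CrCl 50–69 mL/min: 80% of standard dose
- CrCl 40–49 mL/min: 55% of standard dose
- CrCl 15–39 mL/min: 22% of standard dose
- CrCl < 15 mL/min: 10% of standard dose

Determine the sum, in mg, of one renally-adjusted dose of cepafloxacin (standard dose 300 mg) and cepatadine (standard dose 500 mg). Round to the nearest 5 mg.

800 mg

CrCl = (140 − 48) × 122.1 / (72 × 1.4) = 11233.2 / 100.80 ≈ 111.4 mL/min
CrCl ≈ 111 mL/min.
cepafloxacin: ≥ 90 mL/min → 100% of 300 mg = 300 mg.
cepatadine: ≥ 70 mL/min → 100% of 500 mg = 500 mg.
Total = 300 + 500 = 800 mg.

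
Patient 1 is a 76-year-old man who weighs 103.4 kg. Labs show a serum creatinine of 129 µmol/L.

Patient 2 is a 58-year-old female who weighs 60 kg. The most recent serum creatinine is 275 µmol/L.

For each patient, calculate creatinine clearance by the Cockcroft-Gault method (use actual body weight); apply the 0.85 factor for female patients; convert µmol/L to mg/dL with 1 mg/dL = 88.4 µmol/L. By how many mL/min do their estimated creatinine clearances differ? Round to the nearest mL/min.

44 mL/min

Patient 1: SCr = 129 / 88.4 = 1.459 mg/dL
Patient 1: CrCl = (140 − 76) × 103.4 / (72 × 1.459) = 6617.6 / 105.05 ≈ 63.0 mL/min
Patient 2: SCr = 275 / 88.4 = 3.111 mg/dL
Patient 2: CrCl = (140 − 58) × 60 / (72 × 3.111) × 0.85 = 4920.0 / 223.99 × 0.85 ≈ 18.7 mL/min
|63.0 − 18.7| = 44.3 mL/min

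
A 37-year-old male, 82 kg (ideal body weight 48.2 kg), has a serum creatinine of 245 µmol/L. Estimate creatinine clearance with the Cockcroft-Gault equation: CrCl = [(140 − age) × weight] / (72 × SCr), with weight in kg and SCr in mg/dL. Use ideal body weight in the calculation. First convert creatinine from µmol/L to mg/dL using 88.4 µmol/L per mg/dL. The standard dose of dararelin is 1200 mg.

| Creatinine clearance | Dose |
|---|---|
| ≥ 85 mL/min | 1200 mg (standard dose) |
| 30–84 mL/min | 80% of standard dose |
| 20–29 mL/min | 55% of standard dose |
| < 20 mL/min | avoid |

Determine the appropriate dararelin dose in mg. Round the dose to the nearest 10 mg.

SCr = 245 / 88.4 = 2.771 mg/dL
CrCl = (140 − 37) × 48.2 / (72 × 2.771) = 4964.6 / 199.51 ≈ 24.9 mL/min
CrCl ≈ 25 mL/min → bracket 20–29 mL/min.
55% of 1200 mg = 660 mg

660 mg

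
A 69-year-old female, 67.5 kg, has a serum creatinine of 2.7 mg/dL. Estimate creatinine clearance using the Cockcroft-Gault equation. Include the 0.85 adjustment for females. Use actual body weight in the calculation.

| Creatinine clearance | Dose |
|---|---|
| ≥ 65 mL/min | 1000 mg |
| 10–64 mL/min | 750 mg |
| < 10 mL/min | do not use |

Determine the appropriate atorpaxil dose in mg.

CrCl = (140 − 69) × 67.5 / (72 × 2.7) × 0.85 = 4792.5 / 194.40 × 0.85 ≈ 21.0 mL/min
CrCl ≈ 21 mL/min → bracket 10–64 mL/min.
Dose for this bracket: 750 mg.

750 mg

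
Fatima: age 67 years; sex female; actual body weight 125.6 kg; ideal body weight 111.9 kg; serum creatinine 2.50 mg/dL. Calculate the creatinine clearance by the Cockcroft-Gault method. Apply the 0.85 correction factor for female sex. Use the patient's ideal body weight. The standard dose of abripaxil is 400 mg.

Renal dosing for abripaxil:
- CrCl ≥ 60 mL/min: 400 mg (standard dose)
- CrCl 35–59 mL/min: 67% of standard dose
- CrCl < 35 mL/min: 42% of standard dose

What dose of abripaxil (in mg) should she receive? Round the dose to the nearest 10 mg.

CrCl = (140 − 67) × 111.9 / (72 × 2.5) × 0.85 = 8168.7 / 180.00 × 0.85 ≈ 38.6 mL/min
CrCl ≈ 39 mL/min → bracket 35–59 mL/min.
67% of 400 mg = 268 mg → 270 mg

270 mg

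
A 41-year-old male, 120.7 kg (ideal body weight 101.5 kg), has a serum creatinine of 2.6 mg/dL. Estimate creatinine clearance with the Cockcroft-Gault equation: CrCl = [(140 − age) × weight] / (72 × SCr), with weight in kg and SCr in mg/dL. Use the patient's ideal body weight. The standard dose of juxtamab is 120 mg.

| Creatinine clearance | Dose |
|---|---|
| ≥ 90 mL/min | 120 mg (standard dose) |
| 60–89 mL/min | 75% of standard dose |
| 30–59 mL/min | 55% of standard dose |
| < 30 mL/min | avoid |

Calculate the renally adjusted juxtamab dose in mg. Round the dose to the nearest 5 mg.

65 mg

CrCl = (140 − 41) × 101.5 / (72 × 2.6) = 10048.5 / 187.20 ≈ 53.7 mL/min
CrCl ≈ 54 mL/min → bracket 30–59 mL/min.
55% of 120 mg = 66 mg → 65 mg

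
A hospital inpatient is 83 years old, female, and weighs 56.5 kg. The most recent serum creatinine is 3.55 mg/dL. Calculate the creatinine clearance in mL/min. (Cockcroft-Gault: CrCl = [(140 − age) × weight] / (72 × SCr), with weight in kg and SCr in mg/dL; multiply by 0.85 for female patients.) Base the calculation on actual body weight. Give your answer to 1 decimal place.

10.7 mL/min

CrCl = (140 − 83) × 56.5 / (72 × 3.55) × 0.85 = 3220.5 / 255.60 × 0.85 ≈ 10.7 mL/min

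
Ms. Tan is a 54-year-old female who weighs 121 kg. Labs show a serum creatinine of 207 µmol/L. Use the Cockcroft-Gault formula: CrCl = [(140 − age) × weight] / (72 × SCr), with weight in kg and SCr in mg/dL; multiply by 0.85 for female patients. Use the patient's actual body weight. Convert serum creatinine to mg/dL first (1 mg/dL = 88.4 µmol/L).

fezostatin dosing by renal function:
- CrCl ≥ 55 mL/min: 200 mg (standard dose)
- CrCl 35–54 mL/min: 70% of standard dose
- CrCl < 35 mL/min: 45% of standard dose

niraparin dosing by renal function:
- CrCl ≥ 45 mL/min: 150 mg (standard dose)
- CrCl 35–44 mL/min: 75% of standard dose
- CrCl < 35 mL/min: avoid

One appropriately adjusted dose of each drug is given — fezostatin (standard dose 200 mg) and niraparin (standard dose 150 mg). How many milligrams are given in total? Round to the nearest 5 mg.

290 mg

SCr = 207 / 88.4 = 2.342 mg/dL
CrCl = (140 − 54) × 121 / (72 × 2.342) × 0.85 = 10406.0 / 168.62 × 0.85 ≈ 52.5 mL/min
CrCl ≈ 52 mL/min.
fezostatin: 35–54 mL/min → 70% of 200 mg = 140 mg.
niraparin: ≥ 45 mL/min → 100% of 150 mg = 150 mg.
Total = 140 + 150 = 290 mg.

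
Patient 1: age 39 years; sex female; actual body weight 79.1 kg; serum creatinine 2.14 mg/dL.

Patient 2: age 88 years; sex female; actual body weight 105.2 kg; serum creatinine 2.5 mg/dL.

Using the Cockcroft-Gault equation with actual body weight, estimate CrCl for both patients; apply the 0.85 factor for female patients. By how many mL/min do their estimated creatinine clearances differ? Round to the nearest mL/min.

Patient 1: CrCl = (140 − 39) × 79.1 / (72 × 2.14) × 0.85 = 7989.1 / 154.08 × 0.85 ≈ 44.1 mL/min
Patient 2: CrCl = (140 − 88) × 105.2 / (72 × 2.5) × 0.85 = 5470.4 / 180.00 × 0.85 ≈ 25.8 mL/min
|44.1 − 25.8| = 18.3 mL/min

18 mL/min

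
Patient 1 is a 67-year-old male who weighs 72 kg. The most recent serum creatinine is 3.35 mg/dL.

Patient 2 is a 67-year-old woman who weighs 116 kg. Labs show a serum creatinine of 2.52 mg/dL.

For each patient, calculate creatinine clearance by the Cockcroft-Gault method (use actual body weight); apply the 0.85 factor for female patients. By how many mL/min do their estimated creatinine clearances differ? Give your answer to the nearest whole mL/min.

Patient 1: CrCl = (140 − 67) × 72 / (72 × 3.35) = 5256.0 / 241.20 ≈ 21.8 mL/min
Patient 2: CrCl = (140 − 67) × 116 / (72 × 2.52) × 0.85 = 8468.0 / 181.44 × 0.85 ≈ 39.7 mL/min
|21.8 − 39.7| = 17.9 mL/min

18 mL/min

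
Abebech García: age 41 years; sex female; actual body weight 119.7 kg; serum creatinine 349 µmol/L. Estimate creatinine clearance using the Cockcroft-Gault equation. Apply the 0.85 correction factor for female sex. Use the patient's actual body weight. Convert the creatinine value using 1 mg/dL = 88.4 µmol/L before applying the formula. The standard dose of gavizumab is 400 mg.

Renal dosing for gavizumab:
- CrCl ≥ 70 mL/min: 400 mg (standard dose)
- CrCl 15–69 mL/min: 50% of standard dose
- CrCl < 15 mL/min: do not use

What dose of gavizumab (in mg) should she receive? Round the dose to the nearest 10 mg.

200 mg

SCr = 349 / 88.4 = 3.948 mg/dL
CrCl = (140 − 41) × 119.7 / (72 × 3.948) × 0.85 = 11850.3 / 284.26 × 0.85 ≈ 35.4 mL/min
CrCl ≈ 35 mL/min → bracket 15–69 mL/min.
50% of 400 mg = 200 mg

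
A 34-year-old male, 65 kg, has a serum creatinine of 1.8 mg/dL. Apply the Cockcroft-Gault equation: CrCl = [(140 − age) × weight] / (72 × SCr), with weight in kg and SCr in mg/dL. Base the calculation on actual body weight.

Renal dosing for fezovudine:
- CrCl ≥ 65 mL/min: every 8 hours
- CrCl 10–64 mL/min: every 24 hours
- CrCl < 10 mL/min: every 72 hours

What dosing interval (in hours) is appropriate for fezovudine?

every 24 hours

CrCl = (140 − 34) × 65 / (72 × 1.8) = 6890.0 / 129.60 ≈ 53.2 mL/min
CrCl ≈ 53 mL/min → bracket 10–64 mL/min → every 24 hours.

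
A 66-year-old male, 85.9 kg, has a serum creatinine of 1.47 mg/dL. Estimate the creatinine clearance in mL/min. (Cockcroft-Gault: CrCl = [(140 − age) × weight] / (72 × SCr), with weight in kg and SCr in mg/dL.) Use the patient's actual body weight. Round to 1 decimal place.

CrCl = (140 − 66) × 85.9 / (72 × 1.47) = 6356.6 / 105.84 ≈ 60.1 mL/min

60.1 mL/min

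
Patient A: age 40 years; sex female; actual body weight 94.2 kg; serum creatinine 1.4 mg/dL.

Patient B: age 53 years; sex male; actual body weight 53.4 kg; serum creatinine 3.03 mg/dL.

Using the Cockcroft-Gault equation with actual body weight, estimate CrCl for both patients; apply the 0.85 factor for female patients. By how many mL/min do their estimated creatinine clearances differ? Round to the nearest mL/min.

58 mL/min

Patient A: CrCl = (140 − 40) × 94.2 / (72 × 1.4) × 0.85 = 9420.0 / 100.80 × 0.85 ≈ 79.4 mL/min
Patient B: CrCl = (140 − 53) × 53.4 / (72 × 3.03) = 4645.8 / 218.16 ≈ 21.3 mL/min
|79.4 − 21.3| = 58.1 mL/min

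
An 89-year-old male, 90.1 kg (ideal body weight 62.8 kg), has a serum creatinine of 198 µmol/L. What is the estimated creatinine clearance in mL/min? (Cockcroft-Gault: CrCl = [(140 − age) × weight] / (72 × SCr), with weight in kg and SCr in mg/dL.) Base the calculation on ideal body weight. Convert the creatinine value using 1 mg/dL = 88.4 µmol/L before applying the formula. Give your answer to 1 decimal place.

SCr = 198 / 88.4 = 2.24 mg/dL
CrCl = (140 − 89) × 62.8 / (72 × 2.24) = 3202.8 / 161.28 ≈ 19.9 mL/min

19.9 mL/min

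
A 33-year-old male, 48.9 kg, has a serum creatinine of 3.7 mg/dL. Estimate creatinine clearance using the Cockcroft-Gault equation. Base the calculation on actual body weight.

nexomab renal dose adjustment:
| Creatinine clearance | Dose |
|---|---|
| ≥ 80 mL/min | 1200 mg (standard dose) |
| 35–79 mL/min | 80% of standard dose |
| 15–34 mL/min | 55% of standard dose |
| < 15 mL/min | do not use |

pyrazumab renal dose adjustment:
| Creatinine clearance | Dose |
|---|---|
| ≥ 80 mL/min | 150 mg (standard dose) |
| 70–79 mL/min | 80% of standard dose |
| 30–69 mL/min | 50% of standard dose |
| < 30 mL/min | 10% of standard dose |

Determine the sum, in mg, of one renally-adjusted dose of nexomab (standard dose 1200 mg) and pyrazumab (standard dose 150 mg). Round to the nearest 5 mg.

675 mg

CrCl = (140 − 33) × 48.9 / (72 × 3.7) = 5232.3 / 266.40 ≈ 19.6 mL/min
CrCl ≈ 20 mL/min.
nexomab: 15–34 mL/min → 55% of 1200 mg = 660 mg.
pyrazumab: < 30 mL/min → 10% of 150 mg = 15 mg.
Total = 660 + 15 = 675 mg.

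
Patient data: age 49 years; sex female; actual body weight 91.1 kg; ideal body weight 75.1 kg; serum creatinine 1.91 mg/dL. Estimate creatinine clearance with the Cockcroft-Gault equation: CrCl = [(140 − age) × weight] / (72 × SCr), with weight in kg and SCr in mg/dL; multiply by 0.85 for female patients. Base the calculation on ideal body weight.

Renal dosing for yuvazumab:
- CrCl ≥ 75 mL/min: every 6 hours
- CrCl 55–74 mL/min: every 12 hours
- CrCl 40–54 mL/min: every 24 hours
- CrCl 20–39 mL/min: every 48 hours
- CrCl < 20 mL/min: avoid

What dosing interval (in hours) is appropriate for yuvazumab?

every 24 hours

CrCl = (140 − 49) × 75.1 / (72 × 1.91) × 0.85 = 6834.1 / 137.52 × 0.85 ≈ 42.2 mL/min
CrCl ≈ 42 mL/min → bracket 40–54 mL/min → every 24 hours.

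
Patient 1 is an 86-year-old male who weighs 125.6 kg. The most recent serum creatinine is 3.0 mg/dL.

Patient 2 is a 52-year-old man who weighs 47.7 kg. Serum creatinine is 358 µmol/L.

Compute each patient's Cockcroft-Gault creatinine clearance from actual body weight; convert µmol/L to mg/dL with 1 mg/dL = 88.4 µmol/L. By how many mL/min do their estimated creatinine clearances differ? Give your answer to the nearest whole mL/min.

17 mL/min

Patient 1: CrCl = (140 − 86) × 125.6 / (72 × 3) = 6782.4 / 216.00 ≈ 31.4 mL/min
Patient 2: SCr = 358 / 88.4 = 4.05 mg/dL
Patient 2: CrCl = (140 − 52) × 47.7 / (72 × 4.05) = 4197.6 / 291.60 ≈ 14.4 mL/min
|31.4 − 14.4| = 17.0 mL/min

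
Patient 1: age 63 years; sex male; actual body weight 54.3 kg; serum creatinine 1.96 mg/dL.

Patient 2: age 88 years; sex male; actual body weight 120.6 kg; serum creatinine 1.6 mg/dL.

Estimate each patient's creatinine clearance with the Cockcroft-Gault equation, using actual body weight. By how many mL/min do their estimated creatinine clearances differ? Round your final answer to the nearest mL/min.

Patient 1: CrCl = (140 − 63) × 54.3 / (72 × 1.96) = 4181.1 / 141.12 ≈ 29.6 mL/min
Patient 2: CrCl = (140 − 88) × 120.6 / (72 × 1.6) = 6271.2 / 115.20 ≈ 54.4 mL/min
|29.6 − 54.4| = 24.8 mL/min

25 mL/min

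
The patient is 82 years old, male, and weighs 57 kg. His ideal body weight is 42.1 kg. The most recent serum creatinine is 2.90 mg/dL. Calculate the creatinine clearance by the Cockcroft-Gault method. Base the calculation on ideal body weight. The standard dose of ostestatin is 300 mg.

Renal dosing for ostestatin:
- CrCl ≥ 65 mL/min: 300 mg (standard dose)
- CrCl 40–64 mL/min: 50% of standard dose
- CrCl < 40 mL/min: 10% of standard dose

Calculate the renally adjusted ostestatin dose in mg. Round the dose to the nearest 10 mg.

CrCl = (140 − 82) × 42.1 / (72 × 2.9) = 2441.8 / 208.80 ≈ 11.7 mL/min
CrCl ≈ 12 mL/min → bracket < 40 mL/min.
10% of 300 mg = 30 mg

30 mg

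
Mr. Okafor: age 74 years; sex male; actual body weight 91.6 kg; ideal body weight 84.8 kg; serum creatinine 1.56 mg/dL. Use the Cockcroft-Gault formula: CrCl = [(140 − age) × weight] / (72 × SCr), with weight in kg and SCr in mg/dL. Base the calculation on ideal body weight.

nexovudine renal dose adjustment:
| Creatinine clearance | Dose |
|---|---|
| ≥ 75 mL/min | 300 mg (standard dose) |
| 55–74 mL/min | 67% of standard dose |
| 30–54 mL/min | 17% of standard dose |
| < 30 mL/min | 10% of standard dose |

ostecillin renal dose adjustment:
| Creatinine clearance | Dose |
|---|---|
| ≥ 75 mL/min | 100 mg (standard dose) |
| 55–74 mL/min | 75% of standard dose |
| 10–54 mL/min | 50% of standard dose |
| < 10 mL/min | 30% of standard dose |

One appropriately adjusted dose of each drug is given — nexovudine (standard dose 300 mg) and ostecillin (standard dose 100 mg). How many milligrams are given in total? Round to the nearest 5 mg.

100 mg

CrCl = (140 − 74) × 84.8 / (72 × 1.56) = 5596.8 / 112.32 ≈ 49.8 mL/min
CrCl ≈ 50 mL/min.
nexovudine: 30–54 mL/min → 17% of 300 mg = 51 mg.
ostecillin: 10–54 mL/min → 50% of 100 mg = 50 mg.
Total = 51 + 50 = 101 mg.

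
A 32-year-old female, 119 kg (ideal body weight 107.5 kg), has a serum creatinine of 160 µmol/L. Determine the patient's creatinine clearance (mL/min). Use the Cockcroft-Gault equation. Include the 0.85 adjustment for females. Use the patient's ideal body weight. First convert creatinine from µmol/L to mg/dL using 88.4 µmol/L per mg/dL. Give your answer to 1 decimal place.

75.7 mL/min

SCr = 160 / 88.4 = 1.81 mg/dL
CrCl = (140 − 32) × 107.5 / (72 × 1.81) × 0.85 = 11610.0 / 130.32 × 0.85 ≈ 75.7 mL/min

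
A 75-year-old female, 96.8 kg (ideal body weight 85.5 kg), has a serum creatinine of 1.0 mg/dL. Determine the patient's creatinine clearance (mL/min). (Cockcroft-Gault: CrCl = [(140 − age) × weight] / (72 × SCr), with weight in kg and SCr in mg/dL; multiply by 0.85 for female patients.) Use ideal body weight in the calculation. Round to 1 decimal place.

CrCl = (140 − 75) × 85.5 / (72 × 1) × 0.85 = 5557.5 / 72.00 × 0.85 ≈ 65.6 mL/min

65.6 mL/min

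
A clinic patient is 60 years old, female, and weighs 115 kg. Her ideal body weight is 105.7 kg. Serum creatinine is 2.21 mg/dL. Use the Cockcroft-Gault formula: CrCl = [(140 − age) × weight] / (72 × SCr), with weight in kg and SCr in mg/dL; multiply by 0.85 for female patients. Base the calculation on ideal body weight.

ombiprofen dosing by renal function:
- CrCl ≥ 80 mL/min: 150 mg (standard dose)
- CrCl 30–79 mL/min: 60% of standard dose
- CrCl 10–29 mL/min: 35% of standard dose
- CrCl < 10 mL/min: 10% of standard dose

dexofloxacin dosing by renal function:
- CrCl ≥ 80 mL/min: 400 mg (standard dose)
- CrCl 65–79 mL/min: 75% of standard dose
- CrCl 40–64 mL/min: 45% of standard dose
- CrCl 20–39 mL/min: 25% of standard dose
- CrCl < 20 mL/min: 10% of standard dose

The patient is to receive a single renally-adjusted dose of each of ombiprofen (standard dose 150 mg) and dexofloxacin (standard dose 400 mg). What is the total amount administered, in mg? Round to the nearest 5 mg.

270 mg

CrCl = (140 − 60) × 105.7 / (72 × 2.21) × 0.85 = 8456.0 / 159.12 × 0.85 ≈ 45.2 mL/min
CrCl ≈ 45 mL/min.
ombiprofen: 30–79 mL/min → 60% of 150 mg = 90 mg.
dexofloxacin: 40–64 mL/min → 45% of 400 mg = 180 mg.
Total = 90 + 180 = 270 mg.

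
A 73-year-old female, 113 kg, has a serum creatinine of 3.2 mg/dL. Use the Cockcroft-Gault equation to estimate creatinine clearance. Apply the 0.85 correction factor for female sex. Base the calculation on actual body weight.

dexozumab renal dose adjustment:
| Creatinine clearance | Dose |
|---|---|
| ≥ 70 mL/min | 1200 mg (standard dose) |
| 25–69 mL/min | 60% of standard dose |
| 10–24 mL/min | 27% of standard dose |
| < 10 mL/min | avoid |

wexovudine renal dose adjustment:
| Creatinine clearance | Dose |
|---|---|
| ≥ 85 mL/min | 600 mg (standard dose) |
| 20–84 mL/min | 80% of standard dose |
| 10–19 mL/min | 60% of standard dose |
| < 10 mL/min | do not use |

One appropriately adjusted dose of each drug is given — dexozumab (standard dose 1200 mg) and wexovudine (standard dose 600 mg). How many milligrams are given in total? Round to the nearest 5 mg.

1200 mg

CrCl = (140 − 73) × 113 / (72 × 3.2) × 0.85 = 7571.0 / 230.40 × 0.85 ≈ 27.9 mL/min
CrCl ≈ 28 mL/min.
dexozumab: 25–69 mL/min → 60% of 1200 mg = 720 mg.
wexovudine: 20–84 mL/min → 80% of 600 mg = 480 mg.
Total = 720 + 480 = 1200 mg.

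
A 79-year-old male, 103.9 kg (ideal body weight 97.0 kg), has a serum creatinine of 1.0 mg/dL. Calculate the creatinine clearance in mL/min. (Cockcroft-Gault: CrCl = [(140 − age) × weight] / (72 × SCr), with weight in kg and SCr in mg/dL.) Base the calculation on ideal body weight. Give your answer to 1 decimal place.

CrCl = (140 − 79) × 97 / (72 × 1) = 5917.0 / 72.00 ≈ 82.2 mL/min

82.2 mL/min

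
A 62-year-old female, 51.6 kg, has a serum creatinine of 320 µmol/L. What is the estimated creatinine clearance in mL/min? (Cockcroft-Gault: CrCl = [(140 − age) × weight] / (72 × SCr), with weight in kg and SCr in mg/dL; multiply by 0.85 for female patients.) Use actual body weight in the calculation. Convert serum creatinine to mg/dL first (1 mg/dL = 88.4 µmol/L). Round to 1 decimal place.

SCr = 320 / 88.4 = 3.62 mg/dL
CrCl = (140 − 62) × 51.6 / (72 × 3.62) × 0.85 = 4024.8 / 260.64 × 0.85 ≈ 13.1 mL/min

13.1 mL/min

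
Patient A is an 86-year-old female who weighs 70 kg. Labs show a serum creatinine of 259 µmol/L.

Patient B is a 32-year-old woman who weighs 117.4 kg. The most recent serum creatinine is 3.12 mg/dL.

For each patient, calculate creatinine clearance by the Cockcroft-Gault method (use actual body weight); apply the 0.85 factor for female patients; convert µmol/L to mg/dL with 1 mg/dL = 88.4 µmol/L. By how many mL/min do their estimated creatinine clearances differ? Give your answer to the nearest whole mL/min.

33 mL/min

Patient A: SCr = 259 / 88.4 = 2.93 mg/dL
Patient A: CrCl = (140 − 86) × 70 / (72 × 2.93) × 0.85 = 3780.0 / 210.96 × 0.85 ≈ 15.2 mL/min
Patient B: CrCl = (140 − 32) × 117.4 / (72 × 3.12) × 0.85 = 12679.2 / 224.64 × 0.85 ≈ 48.0 mL/min
|15.2 − 48.0| = 32.8 mL/min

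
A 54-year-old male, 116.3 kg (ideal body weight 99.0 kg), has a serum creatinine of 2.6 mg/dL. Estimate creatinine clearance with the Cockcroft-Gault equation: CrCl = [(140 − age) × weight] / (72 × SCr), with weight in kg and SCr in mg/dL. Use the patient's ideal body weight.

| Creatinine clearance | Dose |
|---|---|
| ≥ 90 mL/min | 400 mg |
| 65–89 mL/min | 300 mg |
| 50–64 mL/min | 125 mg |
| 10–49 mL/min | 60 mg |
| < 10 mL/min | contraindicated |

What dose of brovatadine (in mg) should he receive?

CrCl = (140 − 54) × 99 / (72 × 2.6) = 8514.0 / 187.20 ≈ 45.5 mL/min
CrCl ≈ 45 mL/min → bracket 10–49 mL/min.
Dose for this bracket: 60 mg.

60 mg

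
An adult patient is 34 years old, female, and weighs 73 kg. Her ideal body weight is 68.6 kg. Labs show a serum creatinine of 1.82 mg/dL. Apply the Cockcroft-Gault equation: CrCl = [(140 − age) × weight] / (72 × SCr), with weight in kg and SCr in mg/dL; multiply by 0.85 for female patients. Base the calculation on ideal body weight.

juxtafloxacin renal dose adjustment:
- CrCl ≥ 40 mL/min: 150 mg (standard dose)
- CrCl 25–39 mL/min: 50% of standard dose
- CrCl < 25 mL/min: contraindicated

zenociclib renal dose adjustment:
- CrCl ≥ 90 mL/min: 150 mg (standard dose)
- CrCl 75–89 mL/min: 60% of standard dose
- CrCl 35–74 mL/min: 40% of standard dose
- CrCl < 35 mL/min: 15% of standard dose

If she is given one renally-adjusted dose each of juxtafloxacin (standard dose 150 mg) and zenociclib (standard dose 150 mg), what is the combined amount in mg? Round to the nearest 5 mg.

CrCl = (140 − 34) × 68.6 / (72 × 1.82) × 0.85 = 7271.6 / 131.04 × 0.85 ≈ 47.2 mL/min
CrCl ≈ 47 mL/min.
juxtafloxacin: ≥ 40 mL/min → 100% of 150 mg = 150 mg.
zenociclib: 35–74 mL/min → 40% of 150 mg = 60 mg.
Total = 150 + 60 = 210 mg.

210 mg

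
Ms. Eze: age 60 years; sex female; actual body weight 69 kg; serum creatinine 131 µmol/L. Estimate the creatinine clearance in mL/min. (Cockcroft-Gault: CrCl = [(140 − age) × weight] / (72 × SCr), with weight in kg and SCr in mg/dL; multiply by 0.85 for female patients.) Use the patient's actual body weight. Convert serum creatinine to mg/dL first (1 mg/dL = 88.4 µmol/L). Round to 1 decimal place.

44.0 mL/min

SCr = 131 / 88.4 = 1.482 mg/dL
CrCl = (140 − 60) × 69 / (72 × 1.482) × 0.85 = 5520.0 / 106.70 × 0.85 ≈ 44.0 mL/min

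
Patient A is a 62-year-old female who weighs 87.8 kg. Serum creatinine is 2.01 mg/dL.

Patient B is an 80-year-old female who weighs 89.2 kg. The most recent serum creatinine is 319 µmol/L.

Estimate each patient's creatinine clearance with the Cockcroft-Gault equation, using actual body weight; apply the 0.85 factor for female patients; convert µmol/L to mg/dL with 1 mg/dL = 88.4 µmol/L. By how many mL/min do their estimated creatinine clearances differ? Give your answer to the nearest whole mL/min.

Patient A: CrCl = (140 − 62) × 87.8 / (72 × 2.01) × 0.85 = 6848.4 / 144.72 × 0.85 ≈ 40.2 mL/min
Patient B: SCr = 319 / 88.4 = 3.609 mg/dL
Patient B: CrCl = (140 − 80) × 89.2 / (72 × 3.609) × 0.85 = 5352.0 / 259.85 × 0.85 ≈ 17.5 mL/min
|40.2 − 17.5| = 22.7 mL/min

23 mL/min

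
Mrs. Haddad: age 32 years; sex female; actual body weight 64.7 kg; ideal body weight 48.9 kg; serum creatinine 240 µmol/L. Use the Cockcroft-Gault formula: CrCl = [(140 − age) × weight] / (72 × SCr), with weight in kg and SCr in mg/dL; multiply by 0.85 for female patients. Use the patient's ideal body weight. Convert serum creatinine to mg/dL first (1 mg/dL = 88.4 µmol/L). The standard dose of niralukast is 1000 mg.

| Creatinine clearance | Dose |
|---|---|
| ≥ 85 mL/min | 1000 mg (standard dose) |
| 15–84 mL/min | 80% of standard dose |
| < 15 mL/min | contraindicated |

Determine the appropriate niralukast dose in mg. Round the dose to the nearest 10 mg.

800 mg

SCr = 240 / 88.4 = 2.715 mg/dL
CrCl = (140 − 32) × 48.9 / (72 × 2.715) × 0.85 = 5281.2 / 195.48 × 0.85 ≈ 23.0 mL/min
CrCl ≈ 23 mL/min → bracket 15–84 mL/min.
80% of 1000 mg = 800 mg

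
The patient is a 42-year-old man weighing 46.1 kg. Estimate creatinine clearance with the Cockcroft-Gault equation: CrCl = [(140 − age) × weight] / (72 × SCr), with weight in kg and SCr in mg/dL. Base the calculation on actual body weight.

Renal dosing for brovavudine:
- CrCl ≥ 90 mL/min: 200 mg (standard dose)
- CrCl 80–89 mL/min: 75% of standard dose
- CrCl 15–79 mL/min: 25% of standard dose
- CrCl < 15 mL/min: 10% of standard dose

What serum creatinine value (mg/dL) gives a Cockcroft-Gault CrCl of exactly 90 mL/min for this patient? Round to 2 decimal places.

0.70 mg/dL

Standard dose requires CrCl ≥ 90 mL/min.
Set (140 − 42) × 46.1 / (72 × SCr) = 90
SCr = (140 − 42) × 46.1 / (72 × 90) = 0.697 mg/dL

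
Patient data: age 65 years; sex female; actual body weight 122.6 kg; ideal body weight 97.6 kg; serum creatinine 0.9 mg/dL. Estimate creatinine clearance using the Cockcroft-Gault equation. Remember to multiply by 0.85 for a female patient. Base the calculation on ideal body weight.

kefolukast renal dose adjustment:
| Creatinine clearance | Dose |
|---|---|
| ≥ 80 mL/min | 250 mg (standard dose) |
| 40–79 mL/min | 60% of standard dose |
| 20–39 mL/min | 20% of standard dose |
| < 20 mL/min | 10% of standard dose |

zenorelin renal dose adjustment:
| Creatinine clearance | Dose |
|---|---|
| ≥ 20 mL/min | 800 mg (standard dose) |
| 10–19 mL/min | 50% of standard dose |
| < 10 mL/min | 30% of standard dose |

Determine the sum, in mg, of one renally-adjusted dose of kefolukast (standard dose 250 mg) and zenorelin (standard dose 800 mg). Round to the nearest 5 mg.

1050 mg

CrCl = (140 − 65) × 97.6 / (72 × 0.9) × 0.85 = 7320.0 / 64.80 × 0.85 ≈ 96.0 mL/min
CrCl ≈ 96 mL/min.
kefolukast: ≥ 80 mL/min → 100% of 250 mg = 250 mg.
zenorelin: ≥ 20 mL/min → 100% of 800 mg = 800 mg.
Total = 250 + 800 = 1050 mg.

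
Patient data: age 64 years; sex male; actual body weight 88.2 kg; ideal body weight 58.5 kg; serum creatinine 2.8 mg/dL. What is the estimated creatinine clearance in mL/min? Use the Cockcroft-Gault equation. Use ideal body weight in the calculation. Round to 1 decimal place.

22.1 mL/min

CrCl = (140 − 64) × 58.5 / (72 × 2.8) = 4446.0 / 201.60 ≈ 22.1 mL/min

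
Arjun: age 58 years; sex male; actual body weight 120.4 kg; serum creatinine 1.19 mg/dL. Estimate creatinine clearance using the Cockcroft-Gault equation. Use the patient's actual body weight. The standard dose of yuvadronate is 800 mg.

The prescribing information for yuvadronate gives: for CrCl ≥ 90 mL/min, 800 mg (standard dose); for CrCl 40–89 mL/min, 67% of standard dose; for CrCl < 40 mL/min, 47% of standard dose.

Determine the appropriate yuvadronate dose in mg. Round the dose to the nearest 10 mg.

800 mg

CrCl = (140 − 58) × 120.4 / (72 × 1.19) = 9872.8 / 85.68 ≈ 115.2 mL/min
CrCl ≈ 115 mL/min → bracket ≥ 90 mL/min.
100% of 800 mg = 800 mg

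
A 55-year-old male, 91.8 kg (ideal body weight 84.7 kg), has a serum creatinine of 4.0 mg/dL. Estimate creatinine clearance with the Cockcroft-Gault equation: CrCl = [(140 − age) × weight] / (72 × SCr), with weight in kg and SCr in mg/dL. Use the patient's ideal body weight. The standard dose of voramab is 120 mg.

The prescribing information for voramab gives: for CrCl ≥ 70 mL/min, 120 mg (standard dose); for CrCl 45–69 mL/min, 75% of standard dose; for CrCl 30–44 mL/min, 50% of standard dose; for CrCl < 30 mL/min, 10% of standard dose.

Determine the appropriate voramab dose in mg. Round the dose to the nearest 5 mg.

10 mg

CrCl = (140 − 55) × 84.7 / (72 × 4) = 7199.5 / 288.00 ≈ 25.0 mL/min
CrCl ≈ 25 mL/min → bracket < 30 mL/min.
10% of 120 mg = 12 mg → 10 mg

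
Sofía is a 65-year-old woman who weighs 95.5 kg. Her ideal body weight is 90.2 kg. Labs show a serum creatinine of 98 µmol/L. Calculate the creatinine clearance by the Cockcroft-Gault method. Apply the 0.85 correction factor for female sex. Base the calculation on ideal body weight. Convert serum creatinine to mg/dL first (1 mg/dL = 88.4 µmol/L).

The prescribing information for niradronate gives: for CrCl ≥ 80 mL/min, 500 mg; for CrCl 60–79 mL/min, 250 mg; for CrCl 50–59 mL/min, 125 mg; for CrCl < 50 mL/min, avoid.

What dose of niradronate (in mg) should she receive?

SCr = 98 / 88.4 = 1.109 mg/dL
CrCl = (140 − 65) × 90.2 / (72 × 1.109) × 0.85 = 6765.0 / 79.85 × 0.85 ≈ 72.0 mL/min
CrCl ≈ 72 mL/min → bracket 60–79 mL/min.
Dose for this bracket: 250 mg.

250 mg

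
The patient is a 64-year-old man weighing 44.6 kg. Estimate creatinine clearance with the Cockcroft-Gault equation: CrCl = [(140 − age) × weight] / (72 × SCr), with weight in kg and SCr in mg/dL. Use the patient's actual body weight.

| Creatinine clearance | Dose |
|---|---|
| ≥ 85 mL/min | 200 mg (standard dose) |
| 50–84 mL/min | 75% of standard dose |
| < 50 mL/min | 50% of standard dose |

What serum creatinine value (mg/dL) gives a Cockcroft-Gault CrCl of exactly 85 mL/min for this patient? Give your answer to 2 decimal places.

Standard dose requires CrCl ≥ 85 mL/min.
Set (140 − 64) × 44.6 / (72 × SCr) = 85
SCr = (140 − 64) × 44.6 / (72 × 85) = 0.554 mg/dL

0.55 mg/dL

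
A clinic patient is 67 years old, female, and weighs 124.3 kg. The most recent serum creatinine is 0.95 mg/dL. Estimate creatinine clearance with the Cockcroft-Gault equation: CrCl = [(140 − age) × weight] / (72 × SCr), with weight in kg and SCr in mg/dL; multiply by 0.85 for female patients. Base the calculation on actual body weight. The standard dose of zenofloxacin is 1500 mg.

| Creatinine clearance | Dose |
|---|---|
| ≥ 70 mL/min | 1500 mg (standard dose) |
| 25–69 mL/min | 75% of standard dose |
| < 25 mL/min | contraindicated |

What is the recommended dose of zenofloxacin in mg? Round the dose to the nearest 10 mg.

1500 mg

CrCl = (140 − 67) × 124.3 / (72 × 0.95) × 0.85 = 9073.9 / 68.40 × 0.85 ≈ 112.8 mL/min
CrCl ≈ 113 mL/min → bracket ≥ 70 mL/min.
100% of 1500 mg = 1500 mg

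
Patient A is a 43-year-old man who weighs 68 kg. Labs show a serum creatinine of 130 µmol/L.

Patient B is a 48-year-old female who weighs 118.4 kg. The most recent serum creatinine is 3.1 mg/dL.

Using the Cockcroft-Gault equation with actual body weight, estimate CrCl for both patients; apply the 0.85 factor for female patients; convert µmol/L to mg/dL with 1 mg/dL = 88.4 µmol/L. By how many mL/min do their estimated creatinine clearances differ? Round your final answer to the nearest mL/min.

Patient A: SCr = 130 / 88.4 = 1.471 mg/dL
Patient A: CrCl = (140 − 43) × 68 / (72 × 1.471) = 6596.0 / 105.91 ≈ 62.3 mL/min
Patient B: CrCl = (140 − 48) × 118.4 / (72 × 3.1) × 0.85 = 10892.8 / 223.20 × 0.85 ≈ 41.5 mL/min
|62.3 − 41.5| = 20.8 mL/min

21 mL/min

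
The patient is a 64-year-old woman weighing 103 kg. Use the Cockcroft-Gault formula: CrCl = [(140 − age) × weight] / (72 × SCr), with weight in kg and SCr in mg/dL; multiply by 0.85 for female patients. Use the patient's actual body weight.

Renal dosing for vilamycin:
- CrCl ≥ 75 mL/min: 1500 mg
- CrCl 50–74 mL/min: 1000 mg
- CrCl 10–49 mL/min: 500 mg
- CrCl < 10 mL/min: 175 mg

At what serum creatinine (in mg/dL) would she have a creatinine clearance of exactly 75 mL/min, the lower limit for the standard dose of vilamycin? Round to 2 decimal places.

Standard dose requires CrCl ≥ 75 mL/min.
Set (140 − 64) × 103 × 0.85 / (72 × SCr) = 75
SCr = (140 − 64) × 103 × 0.85 / (72 × 75) = 1.232 mg/dL

1.23 mg/dL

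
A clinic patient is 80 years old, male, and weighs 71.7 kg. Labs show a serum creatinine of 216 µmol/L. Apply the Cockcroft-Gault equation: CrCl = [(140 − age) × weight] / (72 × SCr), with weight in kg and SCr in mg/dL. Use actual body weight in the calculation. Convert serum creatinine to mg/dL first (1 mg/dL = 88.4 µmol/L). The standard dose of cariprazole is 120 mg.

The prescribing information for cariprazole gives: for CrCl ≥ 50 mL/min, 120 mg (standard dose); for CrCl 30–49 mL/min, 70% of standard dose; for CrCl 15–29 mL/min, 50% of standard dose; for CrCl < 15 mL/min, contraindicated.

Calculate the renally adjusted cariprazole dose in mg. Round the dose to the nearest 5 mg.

SCr = 216 / 88.4 = 2.443 mg/dL
CrCl = (140 − 80) × 71.7 / (72 × 2.443) = 4302.0 / 175.90 ≈ 24.5 mL/min
CrCl ≈ 24 mL/min → bracket 15–29 mL/min.
50% of 120 mg = 60 mg

60 mg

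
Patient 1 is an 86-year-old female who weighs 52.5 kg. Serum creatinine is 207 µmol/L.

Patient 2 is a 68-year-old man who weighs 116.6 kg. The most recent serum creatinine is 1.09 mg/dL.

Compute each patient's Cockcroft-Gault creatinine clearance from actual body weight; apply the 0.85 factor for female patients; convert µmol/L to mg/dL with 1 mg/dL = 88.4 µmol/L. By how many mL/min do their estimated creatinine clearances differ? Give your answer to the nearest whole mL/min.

93 mL/min

Patient 1: SCr = 207 / 88.4 = 2.342 mg/dL
Patient 1: CrCl = (140 − 86) × 52.5 / (72 × 2.342) × 0.85 = 2835.0 / 168.62 × 0.85 ≈ 14.3 mL/min
Patient 2: CrCl = (140 − 68) × 116.6 / (72 × 1.09) = 8395.2 / 78.48 ≈ 107.0 mL/min
|14.3 − 107.0| = 92.7 mL/min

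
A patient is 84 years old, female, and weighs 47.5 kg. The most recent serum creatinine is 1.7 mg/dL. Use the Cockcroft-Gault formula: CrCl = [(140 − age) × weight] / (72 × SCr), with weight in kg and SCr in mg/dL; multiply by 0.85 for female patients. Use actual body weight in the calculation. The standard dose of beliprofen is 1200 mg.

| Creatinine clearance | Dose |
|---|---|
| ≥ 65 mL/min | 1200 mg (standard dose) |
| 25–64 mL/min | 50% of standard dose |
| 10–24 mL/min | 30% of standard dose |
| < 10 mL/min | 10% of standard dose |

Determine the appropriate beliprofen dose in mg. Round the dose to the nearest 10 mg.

CrCl = (140 − 84) × 47.5 / (72 × 1.7) × 0.85 = 2660.0 / 122.40 × 0.85 ≈ 18.5 mL/min
CrCl ≈ 18 mL/min → bracket 10–24 mL/min.
30% of 1200 mg = 360 mg

360 mg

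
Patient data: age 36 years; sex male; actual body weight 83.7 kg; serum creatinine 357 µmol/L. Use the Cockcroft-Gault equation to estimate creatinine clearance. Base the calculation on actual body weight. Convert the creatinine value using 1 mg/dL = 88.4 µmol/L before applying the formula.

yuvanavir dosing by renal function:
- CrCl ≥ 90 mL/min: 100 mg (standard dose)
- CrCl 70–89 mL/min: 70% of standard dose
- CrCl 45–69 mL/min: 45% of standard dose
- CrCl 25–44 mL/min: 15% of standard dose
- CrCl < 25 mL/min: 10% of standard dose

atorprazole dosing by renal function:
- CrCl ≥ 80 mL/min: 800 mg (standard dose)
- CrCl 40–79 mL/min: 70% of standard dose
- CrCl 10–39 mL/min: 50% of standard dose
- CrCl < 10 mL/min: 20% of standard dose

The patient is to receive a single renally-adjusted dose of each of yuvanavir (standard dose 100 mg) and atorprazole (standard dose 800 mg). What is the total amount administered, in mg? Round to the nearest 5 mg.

415 mg

SCr = 357 / 88.4 = 4.038 mg/dL
CrCl = (140 − 36) × 83.7 / (72 × 4.038) = 8704.8 / 290.74 ≈ 29.9 mL/min
CrCl ≈ 30 mL/min.
yuvanavir: 25–44 mL/min → 15% of 100 mg = 15 mg.
atorprazole: 10–39 mL/min → 50% of 800 mg = 400 mg.
Total = 15 + 400 = 415 mg.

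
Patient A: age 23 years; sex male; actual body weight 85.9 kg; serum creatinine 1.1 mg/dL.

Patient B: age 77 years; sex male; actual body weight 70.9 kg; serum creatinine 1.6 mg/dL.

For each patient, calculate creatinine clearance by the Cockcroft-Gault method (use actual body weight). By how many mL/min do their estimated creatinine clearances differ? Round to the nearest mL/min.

Patient A: CrCl = (140 − 23) × 85.9 / (72 × 1.1) = 10050.3 / 79.20 ≈ 126.9 mL/min
Patient B: CrCl = (140 − 77) × 70.9 / (72 × 1.6) = 4466.7 / 115.20 ≈ 38.8 mL/min
|126.9 − 38.8| = 88.1 mL/min

88 mL/min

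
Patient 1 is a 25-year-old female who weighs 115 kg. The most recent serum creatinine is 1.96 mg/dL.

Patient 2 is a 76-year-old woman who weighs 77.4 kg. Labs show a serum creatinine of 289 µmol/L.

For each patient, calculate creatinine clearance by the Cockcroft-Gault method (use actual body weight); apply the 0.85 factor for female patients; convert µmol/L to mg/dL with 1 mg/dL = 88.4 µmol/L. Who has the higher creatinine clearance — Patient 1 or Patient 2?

Patient 1: CrCl = (140 − 25) × 115 / (72 × 1.96) × 0.85 = 13225.0 / 141.12 × 0.85 ≈ 79.7 mL/min
Patient 2: SCr = 289 / 88.4 = 3.269 mg/dL
Patient 2: CrCl = (140 − 76) × 77.4 / (72 × 3.269) × 0.85 = 4953.6 / 235.37 × 0.85 ≈ 17.9 mL/min
79.7 vs 17.9 mL/min → Patient 1 is higher.

Patient 1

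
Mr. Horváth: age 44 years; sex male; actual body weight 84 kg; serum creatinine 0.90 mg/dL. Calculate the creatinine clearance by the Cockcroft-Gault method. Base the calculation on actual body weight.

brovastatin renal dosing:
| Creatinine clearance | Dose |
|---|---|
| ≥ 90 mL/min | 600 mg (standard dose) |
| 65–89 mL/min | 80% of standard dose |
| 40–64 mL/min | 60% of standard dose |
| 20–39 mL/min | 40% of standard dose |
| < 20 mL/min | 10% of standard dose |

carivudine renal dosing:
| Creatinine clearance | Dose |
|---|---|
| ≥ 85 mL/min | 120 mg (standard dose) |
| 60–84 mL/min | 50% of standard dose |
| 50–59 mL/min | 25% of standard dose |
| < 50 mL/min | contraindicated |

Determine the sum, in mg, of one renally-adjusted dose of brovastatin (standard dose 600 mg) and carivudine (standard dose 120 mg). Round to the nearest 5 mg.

720 mg

CrCl = (140 − 44) × 84 / (72 × 0.9) = 8064.0 / 64.80 ≈ 124.4 mL/min
CrCl ≈ 124 mL/min.
brovastatin: ≥ 90 mL/min → 100% of 600 mg = 600 mg.
carivudine: ≥ 85 mL/min → 100% of 120 mg = 120 mg.
Total = 600 + 120 = 720 mg.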